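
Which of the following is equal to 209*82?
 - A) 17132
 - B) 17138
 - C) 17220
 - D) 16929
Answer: B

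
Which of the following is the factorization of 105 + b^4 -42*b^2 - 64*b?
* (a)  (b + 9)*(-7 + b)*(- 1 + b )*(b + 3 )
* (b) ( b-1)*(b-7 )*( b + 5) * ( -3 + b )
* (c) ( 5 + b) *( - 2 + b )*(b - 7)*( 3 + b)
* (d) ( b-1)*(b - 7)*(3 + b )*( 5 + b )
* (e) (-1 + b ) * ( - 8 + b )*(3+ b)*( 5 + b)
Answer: d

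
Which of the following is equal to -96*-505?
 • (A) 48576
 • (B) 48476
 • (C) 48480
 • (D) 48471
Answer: C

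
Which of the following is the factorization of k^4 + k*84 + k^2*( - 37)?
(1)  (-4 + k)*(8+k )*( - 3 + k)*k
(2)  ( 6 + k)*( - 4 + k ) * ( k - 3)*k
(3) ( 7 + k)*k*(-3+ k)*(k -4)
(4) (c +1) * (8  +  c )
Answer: 3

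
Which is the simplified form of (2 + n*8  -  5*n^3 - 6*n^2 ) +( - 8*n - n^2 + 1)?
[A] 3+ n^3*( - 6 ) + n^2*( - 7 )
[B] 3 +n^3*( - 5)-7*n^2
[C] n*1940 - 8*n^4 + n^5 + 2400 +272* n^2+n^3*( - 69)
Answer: B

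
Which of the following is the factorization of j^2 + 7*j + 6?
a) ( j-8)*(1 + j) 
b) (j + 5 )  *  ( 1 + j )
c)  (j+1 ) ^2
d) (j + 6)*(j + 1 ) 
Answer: d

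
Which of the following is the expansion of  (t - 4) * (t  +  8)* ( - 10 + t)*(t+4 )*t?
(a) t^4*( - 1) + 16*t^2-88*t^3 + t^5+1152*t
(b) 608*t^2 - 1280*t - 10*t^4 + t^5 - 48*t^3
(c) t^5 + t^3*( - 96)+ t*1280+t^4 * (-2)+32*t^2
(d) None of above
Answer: c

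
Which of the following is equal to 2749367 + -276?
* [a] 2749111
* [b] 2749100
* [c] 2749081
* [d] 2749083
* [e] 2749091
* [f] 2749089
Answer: e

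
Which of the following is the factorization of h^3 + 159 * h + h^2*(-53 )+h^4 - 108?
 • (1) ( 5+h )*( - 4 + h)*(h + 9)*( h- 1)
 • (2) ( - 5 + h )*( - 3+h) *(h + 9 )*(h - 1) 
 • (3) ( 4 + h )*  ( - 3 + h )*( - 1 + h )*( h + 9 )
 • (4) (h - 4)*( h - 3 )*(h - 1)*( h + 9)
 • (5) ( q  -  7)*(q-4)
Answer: 4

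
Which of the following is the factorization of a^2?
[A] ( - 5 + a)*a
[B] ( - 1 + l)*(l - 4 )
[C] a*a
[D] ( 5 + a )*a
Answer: C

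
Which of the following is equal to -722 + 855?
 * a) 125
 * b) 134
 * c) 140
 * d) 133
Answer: d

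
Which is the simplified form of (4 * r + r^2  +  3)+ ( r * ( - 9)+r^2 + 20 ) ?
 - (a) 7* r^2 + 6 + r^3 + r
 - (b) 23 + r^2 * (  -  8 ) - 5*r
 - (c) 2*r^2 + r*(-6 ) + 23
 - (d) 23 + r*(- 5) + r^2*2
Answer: d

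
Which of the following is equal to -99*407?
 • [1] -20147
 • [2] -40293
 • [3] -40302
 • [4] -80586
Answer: 2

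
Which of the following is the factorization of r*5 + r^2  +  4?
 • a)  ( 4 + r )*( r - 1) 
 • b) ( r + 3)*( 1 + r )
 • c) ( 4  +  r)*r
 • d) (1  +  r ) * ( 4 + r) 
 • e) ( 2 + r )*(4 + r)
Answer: d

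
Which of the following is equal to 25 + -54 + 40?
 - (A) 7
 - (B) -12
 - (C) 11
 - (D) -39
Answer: C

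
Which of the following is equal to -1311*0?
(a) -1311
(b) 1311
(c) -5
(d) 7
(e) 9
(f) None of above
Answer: f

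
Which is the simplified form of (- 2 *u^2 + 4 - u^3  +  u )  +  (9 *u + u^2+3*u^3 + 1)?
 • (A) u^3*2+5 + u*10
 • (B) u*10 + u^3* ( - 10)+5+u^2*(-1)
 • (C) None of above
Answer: C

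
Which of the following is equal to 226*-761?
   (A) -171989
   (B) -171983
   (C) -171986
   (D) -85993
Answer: C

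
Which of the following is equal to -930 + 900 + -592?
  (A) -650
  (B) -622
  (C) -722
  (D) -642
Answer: B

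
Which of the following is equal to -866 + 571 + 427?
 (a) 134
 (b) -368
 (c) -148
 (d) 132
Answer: d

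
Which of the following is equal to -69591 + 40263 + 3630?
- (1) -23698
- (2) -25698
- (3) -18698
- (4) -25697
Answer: 2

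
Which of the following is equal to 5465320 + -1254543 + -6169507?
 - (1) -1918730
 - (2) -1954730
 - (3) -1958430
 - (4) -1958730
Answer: 4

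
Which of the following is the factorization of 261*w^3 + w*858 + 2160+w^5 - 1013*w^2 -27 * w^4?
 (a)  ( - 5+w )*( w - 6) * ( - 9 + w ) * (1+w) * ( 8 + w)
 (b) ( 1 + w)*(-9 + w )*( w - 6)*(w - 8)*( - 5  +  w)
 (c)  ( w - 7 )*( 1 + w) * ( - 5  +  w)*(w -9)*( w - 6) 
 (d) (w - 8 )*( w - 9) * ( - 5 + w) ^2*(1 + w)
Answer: b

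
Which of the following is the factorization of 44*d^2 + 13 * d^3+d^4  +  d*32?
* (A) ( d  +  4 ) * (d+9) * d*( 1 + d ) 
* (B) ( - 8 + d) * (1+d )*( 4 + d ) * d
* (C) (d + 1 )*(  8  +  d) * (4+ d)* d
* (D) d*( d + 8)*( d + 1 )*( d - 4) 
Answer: C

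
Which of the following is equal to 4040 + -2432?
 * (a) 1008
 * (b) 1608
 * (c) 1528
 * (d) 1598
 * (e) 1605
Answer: b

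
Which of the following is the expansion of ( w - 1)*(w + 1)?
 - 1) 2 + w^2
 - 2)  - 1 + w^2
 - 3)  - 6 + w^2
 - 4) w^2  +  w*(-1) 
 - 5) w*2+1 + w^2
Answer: 2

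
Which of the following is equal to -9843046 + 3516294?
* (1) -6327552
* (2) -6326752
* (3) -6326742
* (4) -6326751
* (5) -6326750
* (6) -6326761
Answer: 2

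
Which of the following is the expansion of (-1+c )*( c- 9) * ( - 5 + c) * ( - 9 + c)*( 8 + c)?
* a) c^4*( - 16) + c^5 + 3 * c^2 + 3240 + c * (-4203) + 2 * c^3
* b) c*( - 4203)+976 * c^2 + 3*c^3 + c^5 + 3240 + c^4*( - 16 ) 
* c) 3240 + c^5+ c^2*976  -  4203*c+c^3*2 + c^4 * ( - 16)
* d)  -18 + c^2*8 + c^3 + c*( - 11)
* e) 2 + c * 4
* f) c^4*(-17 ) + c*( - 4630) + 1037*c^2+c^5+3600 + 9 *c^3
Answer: c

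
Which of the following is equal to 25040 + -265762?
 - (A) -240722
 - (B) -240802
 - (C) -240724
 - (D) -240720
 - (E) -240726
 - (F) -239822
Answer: A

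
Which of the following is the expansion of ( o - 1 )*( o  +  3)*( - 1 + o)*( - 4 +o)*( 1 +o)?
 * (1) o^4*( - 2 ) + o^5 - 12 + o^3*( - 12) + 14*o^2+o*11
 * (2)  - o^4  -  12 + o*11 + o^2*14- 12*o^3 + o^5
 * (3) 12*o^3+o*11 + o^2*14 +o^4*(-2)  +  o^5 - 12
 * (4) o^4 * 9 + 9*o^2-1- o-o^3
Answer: 1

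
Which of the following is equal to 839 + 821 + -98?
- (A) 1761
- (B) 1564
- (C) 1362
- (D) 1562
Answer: D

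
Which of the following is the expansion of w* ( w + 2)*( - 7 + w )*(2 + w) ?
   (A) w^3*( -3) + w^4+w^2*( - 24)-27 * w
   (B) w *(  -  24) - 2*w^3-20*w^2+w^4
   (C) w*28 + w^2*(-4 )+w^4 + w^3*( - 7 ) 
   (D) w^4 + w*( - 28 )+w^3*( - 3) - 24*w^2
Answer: D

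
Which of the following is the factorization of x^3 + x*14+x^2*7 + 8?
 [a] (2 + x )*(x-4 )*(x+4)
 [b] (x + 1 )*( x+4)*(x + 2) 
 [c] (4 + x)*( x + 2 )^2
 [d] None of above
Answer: b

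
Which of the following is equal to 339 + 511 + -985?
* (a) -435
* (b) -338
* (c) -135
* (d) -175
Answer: c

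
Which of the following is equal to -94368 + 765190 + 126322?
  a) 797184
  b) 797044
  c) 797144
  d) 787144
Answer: c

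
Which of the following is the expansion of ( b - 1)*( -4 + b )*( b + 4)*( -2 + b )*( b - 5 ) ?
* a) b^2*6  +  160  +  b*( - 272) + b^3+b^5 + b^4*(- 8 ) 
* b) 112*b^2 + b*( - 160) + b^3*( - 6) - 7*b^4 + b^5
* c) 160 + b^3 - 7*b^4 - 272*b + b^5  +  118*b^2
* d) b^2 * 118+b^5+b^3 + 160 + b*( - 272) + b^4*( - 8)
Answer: d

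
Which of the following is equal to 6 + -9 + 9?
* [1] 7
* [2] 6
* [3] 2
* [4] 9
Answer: 2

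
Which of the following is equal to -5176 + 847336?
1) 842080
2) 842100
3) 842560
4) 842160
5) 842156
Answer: 4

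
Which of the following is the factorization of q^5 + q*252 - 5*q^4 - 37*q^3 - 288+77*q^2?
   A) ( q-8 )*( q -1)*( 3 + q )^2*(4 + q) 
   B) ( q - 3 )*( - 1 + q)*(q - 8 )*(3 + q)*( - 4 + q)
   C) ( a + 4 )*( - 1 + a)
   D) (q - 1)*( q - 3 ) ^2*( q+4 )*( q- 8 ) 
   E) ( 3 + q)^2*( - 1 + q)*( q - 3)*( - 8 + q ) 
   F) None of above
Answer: F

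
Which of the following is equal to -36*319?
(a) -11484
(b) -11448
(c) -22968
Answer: a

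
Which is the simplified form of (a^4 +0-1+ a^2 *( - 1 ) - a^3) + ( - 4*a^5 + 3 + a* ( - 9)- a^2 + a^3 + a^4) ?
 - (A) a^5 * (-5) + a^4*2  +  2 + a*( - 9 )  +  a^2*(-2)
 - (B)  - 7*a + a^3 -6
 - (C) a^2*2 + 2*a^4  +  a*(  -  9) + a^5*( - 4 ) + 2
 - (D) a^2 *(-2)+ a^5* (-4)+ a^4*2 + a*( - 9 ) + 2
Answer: D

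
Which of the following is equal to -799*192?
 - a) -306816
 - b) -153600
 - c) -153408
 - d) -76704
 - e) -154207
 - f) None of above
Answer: c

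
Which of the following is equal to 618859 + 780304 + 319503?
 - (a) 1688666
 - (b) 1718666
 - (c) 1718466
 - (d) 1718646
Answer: b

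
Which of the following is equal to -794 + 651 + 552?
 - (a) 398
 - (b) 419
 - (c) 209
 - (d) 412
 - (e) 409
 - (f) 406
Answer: e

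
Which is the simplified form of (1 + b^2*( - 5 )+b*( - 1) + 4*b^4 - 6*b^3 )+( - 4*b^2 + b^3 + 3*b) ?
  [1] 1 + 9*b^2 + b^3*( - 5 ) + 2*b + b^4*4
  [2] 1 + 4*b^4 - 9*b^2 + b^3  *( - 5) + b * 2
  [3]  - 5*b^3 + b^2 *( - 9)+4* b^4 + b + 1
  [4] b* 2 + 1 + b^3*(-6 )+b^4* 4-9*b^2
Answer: 2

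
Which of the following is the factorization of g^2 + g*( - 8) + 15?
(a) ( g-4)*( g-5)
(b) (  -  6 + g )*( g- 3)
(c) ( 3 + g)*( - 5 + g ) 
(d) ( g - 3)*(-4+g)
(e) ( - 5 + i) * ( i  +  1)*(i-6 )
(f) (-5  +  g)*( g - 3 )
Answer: f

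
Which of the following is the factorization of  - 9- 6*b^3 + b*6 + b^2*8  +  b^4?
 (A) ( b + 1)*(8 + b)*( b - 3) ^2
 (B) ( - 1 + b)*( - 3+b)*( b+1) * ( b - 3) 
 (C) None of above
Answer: B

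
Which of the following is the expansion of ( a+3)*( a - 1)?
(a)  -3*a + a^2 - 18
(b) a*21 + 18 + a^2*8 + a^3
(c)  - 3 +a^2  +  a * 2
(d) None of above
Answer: c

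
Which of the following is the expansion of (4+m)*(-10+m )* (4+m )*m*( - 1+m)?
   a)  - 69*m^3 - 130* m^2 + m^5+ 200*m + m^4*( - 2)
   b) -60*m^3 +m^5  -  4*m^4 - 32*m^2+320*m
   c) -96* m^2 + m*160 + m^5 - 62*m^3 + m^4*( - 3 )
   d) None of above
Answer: c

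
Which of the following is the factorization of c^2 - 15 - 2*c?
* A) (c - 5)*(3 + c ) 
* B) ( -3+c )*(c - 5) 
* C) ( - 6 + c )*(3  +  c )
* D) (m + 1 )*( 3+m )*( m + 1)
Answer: A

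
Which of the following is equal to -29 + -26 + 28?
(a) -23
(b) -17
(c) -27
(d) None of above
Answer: c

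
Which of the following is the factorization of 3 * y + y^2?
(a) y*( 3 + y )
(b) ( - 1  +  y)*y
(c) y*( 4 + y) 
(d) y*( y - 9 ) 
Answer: a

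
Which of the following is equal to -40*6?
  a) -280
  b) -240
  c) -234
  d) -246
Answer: b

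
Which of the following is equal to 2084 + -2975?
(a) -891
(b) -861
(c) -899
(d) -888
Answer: a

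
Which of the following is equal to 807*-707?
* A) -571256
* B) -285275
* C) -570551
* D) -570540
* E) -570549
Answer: E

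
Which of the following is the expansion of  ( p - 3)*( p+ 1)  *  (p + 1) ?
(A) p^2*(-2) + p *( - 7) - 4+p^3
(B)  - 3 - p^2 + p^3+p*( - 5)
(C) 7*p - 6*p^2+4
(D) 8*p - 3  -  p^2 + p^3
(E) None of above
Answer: B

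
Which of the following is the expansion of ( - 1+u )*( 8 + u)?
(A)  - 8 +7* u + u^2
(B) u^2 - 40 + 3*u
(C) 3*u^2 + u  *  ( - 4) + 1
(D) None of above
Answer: A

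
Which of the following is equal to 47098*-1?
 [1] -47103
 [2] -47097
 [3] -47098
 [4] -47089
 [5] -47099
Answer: 3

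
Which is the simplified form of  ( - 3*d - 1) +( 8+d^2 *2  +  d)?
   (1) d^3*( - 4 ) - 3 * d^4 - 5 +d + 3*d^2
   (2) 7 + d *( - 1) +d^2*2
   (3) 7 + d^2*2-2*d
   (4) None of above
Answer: 3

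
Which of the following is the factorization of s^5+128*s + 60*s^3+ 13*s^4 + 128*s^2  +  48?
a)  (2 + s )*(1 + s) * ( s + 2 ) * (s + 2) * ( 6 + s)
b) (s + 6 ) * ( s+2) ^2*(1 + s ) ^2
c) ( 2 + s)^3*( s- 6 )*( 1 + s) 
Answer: a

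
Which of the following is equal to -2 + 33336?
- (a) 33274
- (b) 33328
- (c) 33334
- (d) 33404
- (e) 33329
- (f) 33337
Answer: c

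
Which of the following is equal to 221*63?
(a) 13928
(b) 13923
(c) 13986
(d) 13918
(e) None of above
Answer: b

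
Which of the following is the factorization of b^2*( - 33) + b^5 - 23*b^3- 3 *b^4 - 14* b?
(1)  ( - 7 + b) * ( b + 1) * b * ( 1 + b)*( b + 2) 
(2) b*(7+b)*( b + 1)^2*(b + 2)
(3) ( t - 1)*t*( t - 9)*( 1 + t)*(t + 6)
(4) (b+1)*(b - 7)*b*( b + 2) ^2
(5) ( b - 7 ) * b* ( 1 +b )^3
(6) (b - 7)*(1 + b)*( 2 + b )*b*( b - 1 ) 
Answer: 1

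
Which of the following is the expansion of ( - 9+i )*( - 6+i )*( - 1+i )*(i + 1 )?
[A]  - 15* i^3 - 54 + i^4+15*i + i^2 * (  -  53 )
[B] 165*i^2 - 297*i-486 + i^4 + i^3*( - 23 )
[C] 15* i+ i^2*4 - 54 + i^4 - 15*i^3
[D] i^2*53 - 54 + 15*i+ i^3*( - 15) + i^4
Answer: D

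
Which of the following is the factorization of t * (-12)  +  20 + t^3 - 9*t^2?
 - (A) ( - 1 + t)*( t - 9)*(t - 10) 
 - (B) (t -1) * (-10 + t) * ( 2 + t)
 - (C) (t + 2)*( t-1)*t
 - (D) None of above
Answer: B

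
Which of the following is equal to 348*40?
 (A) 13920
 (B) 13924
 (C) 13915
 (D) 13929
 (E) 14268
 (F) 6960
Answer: A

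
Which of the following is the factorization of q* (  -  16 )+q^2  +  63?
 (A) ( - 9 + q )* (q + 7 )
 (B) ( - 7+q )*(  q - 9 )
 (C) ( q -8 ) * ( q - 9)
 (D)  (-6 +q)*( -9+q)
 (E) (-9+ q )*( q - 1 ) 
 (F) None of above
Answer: B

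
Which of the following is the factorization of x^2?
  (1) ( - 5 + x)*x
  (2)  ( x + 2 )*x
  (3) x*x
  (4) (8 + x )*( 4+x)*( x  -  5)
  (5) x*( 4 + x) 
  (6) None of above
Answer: 3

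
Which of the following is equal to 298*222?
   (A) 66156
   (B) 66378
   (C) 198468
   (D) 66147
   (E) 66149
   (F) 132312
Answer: A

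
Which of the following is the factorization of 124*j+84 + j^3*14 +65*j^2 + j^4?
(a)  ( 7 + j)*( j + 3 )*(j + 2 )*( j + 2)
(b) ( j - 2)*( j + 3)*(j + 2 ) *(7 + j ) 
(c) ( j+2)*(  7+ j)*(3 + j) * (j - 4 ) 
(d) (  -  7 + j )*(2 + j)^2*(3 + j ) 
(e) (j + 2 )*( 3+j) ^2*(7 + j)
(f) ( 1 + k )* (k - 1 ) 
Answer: a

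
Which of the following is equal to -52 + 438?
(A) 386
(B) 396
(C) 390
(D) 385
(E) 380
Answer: A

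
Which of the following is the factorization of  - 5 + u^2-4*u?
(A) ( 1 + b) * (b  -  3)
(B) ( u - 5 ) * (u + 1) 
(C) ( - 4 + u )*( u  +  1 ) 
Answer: B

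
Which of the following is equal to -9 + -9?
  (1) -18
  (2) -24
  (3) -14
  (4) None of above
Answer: 1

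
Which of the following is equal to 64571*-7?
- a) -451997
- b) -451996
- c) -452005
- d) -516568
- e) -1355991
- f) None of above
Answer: a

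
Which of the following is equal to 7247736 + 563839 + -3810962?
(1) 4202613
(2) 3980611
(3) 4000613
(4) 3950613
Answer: 3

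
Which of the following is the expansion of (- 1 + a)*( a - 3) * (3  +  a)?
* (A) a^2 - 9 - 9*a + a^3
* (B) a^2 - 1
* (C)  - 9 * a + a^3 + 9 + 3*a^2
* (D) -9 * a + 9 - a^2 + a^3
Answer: D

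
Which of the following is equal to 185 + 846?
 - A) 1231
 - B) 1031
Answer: B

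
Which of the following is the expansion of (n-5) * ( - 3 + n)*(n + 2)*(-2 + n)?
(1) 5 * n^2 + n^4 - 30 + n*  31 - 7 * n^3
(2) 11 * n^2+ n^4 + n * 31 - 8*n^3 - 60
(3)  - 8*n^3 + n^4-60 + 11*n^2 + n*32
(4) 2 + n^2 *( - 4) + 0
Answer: 3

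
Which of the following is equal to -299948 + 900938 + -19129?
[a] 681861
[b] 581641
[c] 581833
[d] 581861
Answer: d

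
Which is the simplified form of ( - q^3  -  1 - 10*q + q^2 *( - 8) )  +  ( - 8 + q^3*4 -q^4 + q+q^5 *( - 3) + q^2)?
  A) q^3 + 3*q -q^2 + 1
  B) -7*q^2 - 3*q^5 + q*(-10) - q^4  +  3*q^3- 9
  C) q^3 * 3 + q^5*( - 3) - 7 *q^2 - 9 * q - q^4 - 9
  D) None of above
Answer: C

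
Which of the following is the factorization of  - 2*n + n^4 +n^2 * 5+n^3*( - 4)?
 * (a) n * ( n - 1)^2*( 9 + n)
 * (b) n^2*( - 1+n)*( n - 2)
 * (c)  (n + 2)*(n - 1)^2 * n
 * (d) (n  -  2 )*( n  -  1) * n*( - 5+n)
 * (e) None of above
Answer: e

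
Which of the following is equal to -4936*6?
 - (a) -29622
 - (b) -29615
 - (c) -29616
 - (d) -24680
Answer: c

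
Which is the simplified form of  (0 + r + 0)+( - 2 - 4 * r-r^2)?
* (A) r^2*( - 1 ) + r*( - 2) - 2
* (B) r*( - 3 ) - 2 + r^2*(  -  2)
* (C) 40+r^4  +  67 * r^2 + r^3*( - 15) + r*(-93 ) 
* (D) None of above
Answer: D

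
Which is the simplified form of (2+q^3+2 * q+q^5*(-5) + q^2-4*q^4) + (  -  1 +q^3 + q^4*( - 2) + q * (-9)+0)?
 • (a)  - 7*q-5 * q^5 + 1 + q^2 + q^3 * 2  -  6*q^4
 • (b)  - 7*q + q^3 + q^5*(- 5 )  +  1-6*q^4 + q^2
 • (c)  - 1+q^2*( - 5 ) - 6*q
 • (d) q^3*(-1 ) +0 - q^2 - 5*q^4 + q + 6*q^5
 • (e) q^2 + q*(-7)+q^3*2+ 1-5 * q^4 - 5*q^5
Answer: a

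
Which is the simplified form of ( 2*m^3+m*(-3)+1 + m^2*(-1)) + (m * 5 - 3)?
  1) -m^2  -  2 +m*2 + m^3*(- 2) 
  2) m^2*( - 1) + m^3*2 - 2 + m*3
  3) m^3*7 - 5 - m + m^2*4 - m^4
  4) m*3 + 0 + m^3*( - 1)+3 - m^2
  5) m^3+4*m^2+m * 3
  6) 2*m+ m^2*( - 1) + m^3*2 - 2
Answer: 6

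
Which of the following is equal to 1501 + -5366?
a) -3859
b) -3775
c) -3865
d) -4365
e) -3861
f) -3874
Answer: c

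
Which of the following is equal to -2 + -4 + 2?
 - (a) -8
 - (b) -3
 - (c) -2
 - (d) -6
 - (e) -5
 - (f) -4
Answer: f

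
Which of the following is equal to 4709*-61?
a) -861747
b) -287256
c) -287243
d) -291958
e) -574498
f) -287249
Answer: f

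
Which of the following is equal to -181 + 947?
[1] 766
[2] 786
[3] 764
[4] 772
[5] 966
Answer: 1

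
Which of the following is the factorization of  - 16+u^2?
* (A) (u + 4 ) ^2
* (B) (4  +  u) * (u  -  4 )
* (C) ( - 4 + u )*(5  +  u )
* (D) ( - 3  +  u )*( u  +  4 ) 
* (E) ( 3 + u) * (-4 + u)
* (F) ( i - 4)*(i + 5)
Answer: B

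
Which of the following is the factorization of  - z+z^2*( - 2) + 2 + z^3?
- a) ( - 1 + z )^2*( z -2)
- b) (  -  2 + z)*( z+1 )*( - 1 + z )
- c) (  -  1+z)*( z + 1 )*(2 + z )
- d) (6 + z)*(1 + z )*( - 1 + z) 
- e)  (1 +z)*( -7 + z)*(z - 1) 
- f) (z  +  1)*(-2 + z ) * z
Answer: b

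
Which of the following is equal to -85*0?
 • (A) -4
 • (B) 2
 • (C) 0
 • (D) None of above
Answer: C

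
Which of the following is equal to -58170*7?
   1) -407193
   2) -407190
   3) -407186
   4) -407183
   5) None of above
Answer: 2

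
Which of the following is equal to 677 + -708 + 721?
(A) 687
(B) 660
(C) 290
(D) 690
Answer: D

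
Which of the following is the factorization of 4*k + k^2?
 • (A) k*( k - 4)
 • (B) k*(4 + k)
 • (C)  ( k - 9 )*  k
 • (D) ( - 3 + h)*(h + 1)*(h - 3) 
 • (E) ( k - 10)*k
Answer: B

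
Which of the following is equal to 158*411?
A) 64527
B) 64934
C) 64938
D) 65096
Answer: C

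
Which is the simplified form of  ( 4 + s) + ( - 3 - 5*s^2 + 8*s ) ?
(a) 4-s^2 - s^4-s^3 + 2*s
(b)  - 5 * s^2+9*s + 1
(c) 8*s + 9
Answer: b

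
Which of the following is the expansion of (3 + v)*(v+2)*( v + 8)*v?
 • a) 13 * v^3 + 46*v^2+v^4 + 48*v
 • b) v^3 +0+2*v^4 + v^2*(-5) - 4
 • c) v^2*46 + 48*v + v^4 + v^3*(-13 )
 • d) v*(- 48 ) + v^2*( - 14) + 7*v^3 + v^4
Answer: a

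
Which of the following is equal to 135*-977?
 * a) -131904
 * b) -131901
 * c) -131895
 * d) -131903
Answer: c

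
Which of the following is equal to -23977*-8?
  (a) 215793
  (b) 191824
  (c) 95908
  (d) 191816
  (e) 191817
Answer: d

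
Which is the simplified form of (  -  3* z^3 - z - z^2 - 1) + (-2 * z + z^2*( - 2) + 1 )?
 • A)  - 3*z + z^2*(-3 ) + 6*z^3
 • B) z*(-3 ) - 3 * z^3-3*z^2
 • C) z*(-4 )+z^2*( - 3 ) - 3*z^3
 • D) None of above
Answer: B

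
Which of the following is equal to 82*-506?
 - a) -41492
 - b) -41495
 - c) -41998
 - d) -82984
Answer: a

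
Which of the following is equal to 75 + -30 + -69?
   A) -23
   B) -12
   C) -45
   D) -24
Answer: D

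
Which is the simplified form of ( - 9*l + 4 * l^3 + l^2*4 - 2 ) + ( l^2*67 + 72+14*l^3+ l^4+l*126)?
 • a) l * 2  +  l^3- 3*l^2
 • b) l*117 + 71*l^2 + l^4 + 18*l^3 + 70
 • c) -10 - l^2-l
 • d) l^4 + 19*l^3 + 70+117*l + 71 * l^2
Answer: b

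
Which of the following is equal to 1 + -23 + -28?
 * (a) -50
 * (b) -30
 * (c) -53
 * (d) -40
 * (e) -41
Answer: a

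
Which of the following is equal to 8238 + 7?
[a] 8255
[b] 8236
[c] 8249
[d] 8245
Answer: d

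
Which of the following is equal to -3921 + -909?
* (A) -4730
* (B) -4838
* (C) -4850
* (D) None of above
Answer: D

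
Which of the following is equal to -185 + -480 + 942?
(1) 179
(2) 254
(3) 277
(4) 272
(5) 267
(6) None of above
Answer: 3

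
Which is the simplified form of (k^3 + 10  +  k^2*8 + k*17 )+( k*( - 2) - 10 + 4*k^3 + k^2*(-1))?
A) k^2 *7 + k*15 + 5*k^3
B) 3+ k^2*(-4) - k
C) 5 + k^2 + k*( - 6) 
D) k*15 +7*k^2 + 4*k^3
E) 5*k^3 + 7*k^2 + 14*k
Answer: A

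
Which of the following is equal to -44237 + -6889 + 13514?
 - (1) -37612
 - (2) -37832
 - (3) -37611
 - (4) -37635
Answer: 1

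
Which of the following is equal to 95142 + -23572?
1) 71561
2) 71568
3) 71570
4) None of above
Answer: 3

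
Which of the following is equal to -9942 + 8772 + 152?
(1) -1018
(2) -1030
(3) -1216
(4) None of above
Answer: 1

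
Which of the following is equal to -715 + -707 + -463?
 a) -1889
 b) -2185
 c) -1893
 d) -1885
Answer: d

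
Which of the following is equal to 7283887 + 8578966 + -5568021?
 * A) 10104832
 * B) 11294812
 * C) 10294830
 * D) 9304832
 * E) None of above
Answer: E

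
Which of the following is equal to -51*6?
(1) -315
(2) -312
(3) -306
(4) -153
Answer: 3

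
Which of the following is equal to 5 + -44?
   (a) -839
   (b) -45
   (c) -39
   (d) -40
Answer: c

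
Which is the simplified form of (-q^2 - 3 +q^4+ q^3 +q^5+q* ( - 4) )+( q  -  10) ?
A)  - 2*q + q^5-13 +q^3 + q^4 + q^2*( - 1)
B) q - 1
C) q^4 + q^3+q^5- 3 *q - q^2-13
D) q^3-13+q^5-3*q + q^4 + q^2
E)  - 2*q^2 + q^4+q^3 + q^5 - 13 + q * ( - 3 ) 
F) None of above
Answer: C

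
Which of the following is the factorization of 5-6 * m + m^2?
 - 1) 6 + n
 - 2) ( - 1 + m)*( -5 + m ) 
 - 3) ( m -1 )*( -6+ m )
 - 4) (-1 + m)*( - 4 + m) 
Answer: 2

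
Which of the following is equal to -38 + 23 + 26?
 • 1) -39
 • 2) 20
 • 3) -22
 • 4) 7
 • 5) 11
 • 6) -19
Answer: 5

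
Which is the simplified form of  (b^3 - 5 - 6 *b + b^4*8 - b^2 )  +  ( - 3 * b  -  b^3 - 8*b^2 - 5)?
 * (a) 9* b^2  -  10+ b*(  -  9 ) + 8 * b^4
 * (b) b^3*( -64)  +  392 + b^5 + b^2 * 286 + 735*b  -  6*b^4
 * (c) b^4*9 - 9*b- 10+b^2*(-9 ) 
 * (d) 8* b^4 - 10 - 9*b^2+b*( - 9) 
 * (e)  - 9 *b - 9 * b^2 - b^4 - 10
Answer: d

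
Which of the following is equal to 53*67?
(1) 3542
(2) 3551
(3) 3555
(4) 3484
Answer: 2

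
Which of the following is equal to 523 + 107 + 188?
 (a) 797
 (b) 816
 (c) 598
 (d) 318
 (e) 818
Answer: e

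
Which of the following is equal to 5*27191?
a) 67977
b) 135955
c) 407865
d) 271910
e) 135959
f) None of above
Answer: b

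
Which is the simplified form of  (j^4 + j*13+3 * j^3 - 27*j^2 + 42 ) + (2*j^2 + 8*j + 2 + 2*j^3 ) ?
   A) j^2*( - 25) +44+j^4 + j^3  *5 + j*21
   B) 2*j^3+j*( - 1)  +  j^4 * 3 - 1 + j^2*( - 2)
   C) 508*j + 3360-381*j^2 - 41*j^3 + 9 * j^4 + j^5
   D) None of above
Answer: A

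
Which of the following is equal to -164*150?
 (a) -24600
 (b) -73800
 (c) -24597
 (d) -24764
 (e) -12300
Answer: a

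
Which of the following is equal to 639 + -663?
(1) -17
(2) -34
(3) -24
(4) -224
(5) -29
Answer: 3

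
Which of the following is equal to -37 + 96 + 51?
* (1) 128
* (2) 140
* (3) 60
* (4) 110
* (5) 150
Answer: 4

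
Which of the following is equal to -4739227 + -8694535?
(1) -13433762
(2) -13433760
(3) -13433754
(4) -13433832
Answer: 1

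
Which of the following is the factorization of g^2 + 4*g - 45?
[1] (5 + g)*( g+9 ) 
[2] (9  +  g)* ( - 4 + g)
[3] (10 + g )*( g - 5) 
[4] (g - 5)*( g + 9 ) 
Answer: 4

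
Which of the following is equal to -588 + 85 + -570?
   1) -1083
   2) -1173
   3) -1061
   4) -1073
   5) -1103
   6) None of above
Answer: 4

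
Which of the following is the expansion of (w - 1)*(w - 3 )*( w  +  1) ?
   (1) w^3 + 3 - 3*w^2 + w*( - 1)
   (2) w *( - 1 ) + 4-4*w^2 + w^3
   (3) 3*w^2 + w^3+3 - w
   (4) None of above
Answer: 1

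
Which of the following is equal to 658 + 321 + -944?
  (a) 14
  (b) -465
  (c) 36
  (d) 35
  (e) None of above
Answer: d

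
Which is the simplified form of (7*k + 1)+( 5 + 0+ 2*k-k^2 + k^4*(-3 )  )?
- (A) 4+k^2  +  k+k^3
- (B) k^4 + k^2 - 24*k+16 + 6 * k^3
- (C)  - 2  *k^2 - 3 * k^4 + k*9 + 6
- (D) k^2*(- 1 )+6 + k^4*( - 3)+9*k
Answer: D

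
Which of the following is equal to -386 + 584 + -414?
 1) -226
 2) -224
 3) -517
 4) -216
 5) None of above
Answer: 4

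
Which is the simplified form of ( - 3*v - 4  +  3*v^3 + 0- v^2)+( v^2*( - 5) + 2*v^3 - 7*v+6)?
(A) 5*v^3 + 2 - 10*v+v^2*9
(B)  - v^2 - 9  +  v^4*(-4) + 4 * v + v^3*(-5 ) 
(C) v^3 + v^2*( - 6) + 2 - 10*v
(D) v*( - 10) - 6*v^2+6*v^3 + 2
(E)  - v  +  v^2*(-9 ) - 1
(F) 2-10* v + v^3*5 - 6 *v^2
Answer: F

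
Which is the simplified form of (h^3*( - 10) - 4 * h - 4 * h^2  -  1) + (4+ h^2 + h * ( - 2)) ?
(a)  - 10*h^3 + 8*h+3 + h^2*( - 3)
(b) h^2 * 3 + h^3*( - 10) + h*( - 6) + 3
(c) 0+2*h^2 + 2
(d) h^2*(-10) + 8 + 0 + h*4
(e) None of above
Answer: e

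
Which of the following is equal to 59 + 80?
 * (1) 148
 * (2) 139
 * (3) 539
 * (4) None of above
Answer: 2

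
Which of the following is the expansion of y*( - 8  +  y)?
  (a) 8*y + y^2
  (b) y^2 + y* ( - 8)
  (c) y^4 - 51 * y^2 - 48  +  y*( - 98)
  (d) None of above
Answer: b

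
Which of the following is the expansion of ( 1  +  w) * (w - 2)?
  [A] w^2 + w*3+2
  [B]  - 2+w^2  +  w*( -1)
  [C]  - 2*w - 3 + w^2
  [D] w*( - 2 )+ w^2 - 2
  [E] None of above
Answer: B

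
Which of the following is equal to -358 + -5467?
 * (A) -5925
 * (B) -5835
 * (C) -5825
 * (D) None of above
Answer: C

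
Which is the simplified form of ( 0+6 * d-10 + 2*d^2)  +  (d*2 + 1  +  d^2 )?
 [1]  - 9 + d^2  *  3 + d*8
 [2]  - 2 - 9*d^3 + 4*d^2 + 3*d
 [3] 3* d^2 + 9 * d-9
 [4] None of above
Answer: 1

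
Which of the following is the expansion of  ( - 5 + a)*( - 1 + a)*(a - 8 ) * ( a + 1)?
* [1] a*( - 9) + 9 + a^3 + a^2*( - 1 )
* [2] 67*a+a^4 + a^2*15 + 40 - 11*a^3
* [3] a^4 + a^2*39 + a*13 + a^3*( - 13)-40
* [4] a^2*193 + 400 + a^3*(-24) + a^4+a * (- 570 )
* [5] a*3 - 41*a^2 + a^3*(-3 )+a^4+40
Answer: 3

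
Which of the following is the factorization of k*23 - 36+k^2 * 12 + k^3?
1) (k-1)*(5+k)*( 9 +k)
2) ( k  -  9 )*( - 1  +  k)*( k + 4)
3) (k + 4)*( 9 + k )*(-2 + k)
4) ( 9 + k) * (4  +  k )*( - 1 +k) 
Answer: 4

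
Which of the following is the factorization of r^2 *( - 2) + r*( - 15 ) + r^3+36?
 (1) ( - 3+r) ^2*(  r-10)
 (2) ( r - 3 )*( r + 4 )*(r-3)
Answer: 2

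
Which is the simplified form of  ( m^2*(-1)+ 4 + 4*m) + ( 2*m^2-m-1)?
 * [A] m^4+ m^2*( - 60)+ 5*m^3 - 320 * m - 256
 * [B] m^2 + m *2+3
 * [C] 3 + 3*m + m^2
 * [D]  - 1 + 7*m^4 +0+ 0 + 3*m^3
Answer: C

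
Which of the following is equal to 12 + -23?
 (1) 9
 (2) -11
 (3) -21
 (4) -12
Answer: 2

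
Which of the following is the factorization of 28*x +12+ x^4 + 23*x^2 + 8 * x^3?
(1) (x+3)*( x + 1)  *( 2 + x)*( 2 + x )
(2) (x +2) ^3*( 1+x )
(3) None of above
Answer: 1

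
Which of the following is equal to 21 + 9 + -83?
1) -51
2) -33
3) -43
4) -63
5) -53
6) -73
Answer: 5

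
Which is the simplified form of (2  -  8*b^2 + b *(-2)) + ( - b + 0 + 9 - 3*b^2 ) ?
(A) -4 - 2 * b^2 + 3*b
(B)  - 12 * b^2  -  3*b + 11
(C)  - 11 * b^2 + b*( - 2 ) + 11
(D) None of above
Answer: D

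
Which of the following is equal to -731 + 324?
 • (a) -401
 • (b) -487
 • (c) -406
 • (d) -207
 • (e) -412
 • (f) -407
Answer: f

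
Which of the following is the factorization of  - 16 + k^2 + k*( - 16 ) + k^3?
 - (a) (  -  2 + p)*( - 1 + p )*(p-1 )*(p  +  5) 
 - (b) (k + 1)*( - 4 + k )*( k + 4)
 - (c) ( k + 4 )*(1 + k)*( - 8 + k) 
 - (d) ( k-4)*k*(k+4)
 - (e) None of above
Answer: b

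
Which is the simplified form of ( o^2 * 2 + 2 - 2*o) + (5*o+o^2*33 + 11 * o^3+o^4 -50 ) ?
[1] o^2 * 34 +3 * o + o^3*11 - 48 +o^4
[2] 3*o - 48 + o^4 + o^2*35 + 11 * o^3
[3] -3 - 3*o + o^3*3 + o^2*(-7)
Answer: 2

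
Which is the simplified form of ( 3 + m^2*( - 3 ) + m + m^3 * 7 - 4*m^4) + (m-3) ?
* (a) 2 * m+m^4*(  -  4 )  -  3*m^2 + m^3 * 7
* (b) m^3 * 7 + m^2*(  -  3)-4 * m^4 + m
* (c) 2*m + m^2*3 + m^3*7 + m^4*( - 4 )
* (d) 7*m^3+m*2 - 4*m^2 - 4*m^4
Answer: a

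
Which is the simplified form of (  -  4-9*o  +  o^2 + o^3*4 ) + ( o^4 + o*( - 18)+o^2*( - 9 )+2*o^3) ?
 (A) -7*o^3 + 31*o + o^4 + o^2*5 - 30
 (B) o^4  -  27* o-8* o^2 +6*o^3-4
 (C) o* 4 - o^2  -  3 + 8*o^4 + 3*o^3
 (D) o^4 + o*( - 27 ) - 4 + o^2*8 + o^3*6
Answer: B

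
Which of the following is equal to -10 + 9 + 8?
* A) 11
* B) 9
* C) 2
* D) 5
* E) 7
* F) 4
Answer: E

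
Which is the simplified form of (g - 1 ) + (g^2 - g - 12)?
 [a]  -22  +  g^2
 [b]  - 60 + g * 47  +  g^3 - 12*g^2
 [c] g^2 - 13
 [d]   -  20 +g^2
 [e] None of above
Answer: c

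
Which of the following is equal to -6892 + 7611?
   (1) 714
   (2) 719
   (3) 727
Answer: 2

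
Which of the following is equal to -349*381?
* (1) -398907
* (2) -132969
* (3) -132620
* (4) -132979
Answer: 2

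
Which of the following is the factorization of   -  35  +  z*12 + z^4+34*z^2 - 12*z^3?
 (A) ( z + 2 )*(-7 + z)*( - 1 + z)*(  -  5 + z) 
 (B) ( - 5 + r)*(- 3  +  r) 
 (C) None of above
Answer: C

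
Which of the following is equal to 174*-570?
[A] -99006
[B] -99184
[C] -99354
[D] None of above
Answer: D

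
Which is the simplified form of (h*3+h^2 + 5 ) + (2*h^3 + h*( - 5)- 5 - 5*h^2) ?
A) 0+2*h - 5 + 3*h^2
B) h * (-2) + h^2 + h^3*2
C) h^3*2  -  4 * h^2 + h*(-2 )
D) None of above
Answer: C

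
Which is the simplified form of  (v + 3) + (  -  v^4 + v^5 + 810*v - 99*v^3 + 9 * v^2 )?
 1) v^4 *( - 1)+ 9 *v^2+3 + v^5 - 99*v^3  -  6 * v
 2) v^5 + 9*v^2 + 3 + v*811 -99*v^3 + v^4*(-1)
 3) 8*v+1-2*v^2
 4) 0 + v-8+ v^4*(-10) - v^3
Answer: 2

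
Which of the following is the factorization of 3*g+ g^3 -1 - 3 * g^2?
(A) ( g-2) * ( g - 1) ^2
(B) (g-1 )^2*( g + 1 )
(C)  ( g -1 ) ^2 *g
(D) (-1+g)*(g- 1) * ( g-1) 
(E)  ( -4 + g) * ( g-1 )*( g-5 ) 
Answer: D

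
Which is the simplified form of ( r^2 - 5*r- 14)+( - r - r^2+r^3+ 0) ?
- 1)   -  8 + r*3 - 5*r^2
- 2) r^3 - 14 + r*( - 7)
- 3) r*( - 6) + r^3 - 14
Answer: 3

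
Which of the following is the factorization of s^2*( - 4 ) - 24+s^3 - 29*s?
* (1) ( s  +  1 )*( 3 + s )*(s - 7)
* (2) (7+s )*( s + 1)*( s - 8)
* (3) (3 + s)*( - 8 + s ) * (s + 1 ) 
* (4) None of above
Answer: 3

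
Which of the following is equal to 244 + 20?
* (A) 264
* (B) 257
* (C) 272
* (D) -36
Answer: A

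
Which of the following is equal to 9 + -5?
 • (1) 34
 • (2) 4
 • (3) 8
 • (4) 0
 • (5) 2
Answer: 2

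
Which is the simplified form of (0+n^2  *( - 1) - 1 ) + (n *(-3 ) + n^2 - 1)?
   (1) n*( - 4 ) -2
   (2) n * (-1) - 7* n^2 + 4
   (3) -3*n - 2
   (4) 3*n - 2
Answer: 3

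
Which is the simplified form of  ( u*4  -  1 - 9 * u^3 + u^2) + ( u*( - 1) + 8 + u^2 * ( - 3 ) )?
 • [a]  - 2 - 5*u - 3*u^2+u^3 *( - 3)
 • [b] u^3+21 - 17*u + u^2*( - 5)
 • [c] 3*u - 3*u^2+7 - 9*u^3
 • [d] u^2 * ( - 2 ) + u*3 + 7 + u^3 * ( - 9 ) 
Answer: d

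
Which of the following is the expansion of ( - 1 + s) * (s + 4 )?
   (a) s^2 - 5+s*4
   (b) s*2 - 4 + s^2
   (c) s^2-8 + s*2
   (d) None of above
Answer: d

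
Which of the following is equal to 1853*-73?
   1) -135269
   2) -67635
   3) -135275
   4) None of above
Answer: 1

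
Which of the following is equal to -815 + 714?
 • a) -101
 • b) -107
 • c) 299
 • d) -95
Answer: a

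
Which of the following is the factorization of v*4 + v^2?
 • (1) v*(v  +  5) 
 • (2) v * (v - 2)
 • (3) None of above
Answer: 3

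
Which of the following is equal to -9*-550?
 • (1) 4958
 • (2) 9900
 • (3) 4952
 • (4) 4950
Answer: 4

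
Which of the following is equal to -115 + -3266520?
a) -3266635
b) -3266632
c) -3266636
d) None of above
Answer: a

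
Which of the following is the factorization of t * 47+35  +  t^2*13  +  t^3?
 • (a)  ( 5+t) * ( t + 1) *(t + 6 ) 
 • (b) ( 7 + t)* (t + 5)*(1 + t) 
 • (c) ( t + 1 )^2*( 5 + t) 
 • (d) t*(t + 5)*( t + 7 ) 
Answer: b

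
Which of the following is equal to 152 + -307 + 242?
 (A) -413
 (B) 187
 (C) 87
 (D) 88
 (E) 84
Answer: C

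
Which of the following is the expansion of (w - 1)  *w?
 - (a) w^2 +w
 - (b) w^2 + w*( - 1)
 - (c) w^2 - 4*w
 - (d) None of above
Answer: b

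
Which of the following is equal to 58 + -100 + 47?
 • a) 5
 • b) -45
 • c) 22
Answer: a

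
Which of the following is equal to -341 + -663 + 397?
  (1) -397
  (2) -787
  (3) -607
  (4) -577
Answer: 3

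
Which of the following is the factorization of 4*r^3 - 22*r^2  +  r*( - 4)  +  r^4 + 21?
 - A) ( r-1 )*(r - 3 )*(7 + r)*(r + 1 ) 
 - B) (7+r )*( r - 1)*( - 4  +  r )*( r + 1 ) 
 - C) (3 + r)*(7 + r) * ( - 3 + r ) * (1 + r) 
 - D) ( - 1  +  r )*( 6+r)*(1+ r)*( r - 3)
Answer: A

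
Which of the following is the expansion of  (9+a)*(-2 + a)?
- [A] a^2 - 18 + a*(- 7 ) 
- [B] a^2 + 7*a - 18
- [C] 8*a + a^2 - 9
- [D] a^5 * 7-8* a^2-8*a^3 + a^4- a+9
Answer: B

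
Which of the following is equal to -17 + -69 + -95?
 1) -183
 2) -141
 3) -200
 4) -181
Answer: 4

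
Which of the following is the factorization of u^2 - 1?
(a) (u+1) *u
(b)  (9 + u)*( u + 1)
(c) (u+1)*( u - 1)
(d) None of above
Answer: c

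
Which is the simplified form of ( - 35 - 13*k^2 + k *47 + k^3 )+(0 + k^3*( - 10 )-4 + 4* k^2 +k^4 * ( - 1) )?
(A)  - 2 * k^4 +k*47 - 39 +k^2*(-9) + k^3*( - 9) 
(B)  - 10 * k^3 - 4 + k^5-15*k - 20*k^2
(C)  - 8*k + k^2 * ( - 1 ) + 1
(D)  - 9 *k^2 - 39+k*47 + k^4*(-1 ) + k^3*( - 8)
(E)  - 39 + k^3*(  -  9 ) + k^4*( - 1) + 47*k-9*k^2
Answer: E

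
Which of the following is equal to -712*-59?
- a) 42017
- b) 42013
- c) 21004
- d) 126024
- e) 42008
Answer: e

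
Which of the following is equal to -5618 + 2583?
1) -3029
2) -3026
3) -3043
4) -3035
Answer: 4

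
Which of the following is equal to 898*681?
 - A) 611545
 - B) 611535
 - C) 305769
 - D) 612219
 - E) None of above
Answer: E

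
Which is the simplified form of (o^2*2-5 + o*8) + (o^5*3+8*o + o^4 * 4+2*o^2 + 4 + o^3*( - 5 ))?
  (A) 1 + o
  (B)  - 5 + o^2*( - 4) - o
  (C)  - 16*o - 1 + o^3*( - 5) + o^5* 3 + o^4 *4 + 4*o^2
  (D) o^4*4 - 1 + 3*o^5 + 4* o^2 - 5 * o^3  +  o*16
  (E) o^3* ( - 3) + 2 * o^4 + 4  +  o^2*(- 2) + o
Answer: D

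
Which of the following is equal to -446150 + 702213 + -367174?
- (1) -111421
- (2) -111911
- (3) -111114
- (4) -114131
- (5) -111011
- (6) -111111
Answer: 6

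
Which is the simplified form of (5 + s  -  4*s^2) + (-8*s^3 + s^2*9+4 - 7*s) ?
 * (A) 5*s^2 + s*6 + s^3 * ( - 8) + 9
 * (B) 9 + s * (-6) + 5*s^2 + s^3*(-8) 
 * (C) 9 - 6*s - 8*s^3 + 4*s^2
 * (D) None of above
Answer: B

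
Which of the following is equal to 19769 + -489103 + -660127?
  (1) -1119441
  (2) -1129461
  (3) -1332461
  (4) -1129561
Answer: 2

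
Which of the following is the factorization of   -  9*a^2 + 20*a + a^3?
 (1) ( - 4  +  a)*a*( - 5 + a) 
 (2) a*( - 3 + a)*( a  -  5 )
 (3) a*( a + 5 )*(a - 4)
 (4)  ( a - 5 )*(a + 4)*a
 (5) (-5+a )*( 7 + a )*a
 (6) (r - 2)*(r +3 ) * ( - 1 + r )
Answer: 1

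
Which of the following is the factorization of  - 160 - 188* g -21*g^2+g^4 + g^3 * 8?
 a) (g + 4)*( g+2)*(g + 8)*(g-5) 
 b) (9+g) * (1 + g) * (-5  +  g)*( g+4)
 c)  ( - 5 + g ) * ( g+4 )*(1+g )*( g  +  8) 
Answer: c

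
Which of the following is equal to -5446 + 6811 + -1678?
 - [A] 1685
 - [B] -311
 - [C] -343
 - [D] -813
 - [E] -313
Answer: E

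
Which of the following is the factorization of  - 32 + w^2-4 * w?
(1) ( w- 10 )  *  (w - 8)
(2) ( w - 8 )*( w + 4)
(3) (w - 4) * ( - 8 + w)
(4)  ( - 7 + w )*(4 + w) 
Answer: 2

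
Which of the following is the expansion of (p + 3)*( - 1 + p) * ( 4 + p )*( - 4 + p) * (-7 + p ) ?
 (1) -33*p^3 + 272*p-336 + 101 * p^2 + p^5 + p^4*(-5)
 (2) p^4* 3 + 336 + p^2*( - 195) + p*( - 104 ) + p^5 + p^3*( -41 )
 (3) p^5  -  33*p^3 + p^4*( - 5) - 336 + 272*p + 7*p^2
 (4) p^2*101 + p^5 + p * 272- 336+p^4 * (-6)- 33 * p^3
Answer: 1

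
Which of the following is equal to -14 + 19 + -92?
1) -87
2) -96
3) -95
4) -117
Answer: 1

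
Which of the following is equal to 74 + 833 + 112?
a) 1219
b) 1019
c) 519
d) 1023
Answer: b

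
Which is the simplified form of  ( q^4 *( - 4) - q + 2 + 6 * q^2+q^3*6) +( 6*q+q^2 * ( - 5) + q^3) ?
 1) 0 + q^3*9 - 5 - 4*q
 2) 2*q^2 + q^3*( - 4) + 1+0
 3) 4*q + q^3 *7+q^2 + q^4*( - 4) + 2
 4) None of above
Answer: 4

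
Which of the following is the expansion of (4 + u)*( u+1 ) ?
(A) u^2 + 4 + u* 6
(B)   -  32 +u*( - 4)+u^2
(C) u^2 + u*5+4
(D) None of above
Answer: C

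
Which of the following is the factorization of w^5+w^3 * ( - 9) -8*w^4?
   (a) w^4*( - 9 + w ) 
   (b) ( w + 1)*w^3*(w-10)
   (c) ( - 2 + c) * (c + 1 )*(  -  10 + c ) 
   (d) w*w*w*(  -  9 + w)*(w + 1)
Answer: d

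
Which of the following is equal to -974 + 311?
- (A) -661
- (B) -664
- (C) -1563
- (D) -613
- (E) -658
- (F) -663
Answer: F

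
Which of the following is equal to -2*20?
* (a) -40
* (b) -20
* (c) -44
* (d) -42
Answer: a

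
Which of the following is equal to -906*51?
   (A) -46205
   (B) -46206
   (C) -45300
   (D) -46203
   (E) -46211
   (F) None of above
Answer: B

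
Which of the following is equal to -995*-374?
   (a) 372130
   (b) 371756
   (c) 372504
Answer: a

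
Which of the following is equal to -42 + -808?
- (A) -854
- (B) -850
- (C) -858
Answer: B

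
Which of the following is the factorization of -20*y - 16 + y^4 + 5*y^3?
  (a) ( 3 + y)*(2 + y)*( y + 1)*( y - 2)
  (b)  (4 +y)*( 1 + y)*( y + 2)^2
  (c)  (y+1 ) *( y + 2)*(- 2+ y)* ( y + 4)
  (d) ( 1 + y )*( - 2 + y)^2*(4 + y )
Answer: c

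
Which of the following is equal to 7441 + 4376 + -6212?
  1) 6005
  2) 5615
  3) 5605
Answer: 3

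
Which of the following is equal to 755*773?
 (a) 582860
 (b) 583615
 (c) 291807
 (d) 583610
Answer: b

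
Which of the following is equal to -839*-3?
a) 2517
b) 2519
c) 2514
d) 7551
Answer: a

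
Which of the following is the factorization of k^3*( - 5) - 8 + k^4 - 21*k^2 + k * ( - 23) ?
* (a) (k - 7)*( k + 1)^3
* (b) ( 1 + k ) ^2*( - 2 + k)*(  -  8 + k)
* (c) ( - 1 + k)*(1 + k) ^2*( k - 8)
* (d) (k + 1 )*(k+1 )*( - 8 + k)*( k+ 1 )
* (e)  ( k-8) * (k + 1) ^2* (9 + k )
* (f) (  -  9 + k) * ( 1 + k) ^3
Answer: d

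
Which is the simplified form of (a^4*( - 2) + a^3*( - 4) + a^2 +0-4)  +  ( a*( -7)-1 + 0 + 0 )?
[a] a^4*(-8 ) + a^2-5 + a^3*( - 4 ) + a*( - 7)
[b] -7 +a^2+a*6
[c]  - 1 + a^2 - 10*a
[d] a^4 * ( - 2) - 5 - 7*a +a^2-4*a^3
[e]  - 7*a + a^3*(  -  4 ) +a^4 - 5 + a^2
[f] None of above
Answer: d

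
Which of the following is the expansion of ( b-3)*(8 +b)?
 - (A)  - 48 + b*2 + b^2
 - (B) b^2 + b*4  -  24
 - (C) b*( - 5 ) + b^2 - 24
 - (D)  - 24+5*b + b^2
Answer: D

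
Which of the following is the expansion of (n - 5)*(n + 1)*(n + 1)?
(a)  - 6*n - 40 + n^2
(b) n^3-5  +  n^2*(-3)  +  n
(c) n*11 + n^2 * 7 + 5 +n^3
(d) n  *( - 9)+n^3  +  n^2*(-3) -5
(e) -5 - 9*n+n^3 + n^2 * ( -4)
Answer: d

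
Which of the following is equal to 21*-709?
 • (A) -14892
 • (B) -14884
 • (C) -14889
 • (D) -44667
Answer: C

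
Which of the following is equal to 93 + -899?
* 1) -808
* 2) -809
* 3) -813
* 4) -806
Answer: 4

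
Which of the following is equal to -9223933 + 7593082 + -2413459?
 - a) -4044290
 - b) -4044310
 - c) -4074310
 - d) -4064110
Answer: b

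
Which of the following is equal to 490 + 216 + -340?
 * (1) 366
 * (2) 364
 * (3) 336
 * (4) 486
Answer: 1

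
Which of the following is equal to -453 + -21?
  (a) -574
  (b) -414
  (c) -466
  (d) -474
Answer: d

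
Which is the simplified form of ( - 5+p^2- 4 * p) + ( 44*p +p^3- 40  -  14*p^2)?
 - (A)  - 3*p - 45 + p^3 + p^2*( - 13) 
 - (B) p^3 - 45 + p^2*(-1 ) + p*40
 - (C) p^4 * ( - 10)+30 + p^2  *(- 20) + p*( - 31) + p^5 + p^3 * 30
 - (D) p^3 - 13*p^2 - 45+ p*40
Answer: D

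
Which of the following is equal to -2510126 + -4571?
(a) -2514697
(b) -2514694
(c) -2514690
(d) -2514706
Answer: a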